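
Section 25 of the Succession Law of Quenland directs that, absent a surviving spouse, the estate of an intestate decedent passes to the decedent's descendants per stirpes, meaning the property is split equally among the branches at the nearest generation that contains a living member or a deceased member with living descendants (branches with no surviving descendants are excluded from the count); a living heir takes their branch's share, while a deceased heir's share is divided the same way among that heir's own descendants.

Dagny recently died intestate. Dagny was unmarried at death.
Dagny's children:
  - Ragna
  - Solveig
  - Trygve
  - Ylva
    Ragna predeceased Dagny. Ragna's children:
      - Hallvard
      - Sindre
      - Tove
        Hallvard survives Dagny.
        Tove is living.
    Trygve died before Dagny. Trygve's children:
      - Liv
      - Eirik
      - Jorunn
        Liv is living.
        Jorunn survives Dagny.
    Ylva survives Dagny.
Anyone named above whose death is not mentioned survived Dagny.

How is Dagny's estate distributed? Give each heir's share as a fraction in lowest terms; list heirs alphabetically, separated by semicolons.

There is no surviving spouse, so the entire estate passes to Dagny's descendants per stirpes.
The estate is divided into 4 equal shares of 1/4 among Ragna, Solveig, Trygve, Ylva.
Ragna predeceased; the 1/4 allotted to Ragna's branch passes to Ragna's issue by representation.
The 1/4 is divided into 3 equal shares of 1/12 among Hallvard, Sindre, Tove.
Hallvard is living and takes 1/12.
Sindre is living and takes 1/12.
Tove is living and takes 1/12.
Solveig is living and takes 1/4.
Trygve predeceased; the 1/4 allotted to Trygve's branch passes to Trygve's issue by representation.
The 1/4 is divided into 3 equal shares of 1/12 among Liv, Eirik, Jorunn.
Liv is living and takes 1/12.
Eirik is living and takes 1/12.
Jorunn is living and takes 1/12.
Ylva is living and takes 1/4.

Eirik 1/12; Hallvard 1/12; Jorunn 1/12; Liv 1/12; Sindre 1/12; Solveig 1/4; Tove 1/12; Ylva 1/4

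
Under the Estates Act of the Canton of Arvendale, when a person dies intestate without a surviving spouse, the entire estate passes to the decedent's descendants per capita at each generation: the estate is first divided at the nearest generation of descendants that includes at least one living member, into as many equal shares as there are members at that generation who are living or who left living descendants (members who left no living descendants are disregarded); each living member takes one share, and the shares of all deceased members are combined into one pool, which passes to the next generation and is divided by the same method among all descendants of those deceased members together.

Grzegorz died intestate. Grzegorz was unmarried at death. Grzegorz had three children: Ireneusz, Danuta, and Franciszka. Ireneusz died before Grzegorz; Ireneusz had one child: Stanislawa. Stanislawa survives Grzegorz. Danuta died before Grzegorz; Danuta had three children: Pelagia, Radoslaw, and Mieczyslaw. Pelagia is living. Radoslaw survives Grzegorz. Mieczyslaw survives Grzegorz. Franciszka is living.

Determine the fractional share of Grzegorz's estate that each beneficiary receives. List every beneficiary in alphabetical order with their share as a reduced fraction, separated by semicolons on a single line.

There is no surviving spouse, so the entire estate passes to Grzegorz's descendants per capita at each generation.
At generation 1 (Ireneusz, Danuta, Franciszka) there are 3 shares of (1)/3 = 1/3 each.
Living: Franciszka — each takes 1/3.
Deceased: Ireneusz and Danuta. Their combined 2/3 is pooled and carried to generation 2.
At generation 2 (Stanislawa, Pelagia, Radoslaw, Mieczyslaw) there are 4 shares of (2/3)/4 = 1/6 each.
Living: Stanislawa, Pelagia, Radoslaw, and Mieczyslaw — each takes 1/6.

Franciszka 1/3; Mieczyslaw 1/6; Pelagia 1/6; Radoslaw 1/6; Stanislawa 1/6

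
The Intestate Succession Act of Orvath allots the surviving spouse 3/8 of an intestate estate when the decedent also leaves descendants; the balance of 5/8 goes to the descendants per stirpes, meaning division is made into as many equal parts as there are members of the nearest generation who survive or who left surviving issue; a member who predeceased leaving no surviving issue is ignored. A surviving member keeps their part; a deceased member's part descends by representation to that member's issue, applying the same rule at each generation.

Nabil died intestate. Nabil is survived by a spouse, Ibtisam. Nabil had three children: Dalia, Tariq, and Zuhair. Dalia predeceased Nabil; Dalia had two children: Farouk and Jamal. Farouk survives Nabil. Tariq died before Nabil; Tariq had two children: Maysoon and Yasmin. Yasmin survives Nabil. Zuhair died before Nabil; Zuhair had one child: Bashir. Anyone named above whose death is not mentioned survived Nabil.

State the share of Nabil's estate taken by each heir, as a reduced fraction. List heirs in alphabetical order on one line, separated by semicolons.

Ibtisam, as surviving spouse, takes 3/8.
The remaining 5/8 passes to Nabil's descendants per stirpes.
The 5/8 is divided into 3 equal shares of 5/24 among Dalia, Tariq, Zuhair.
Dalia predeceased; the 5/24 allotted to Dalia's branch passes to Dalia's issue by representation.
The 5/24 is divided into 2 equal shares of 5/48 among Farouk, Jamal.
Farouk is living and takes 5/48.
Jamal is living and takes 5/48.
Tariq predeceased; the 5/24 allotted to Tariq's branch passes to Tariq's issue by representation.
The 5/24 is divided into 2 equal shares of 5/48 among Maysoon, Yasmin.
Maysoon is living and takes 5/48.
Yasmin is living and takes 5/48.
Zuhair predeceased; the 5/24 allotted to Zuhair's branch passes to Zuhair's issue by representation.
Bashir is the sole taker at this level and receives the full 5/24.

Bashir 5/24; Farouk 5/48; Ibtisam 3/8; Jamal 5/48; Maysoon 5/48; Yasmin 5/48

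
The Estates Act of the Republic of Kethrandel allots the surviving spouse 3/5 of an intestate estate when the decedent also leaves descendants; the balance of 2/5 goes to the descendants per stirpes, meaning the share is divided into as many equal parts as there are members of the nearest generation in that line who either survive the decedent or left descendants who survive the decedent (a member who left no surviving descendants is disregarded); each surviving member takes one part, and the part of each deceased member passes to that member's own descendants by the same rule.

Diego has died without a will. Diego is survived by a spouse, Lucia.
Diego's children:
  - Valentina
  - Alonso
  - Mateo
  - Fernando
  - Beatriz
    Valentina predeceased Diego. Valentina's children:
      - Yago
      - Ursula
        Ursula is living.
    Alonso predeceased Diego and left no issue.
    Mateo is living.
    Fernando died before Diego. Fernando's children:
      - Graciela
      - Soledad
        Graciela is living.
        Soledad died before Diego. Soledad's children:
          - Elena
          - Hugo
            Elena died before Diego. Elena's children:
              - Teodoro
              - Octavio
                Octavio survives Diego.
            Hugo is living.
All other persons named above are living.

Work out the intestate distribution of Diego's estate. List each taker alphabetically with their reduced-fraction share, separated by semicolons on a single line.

Lucia, as surviving spouse, takes 3/5.
The remaining 2/5 passes to Diego's descendants per stirpes.
Alonso left no surviving issue, so that branch lapses and is disregarded.
The 2/5 is divided into 4 equal shares of 1/10 among Valentina, Mateo, Fernando, Beatriz.
Valentina predeceased; the 1/10 allotted to Valentina's branch passes to Valentina's issue by representation.
The 1/10 is divided into 2 equal shares of 1/20 among Yago, Ursula.
Yago is living and takes 1/20.
Ursula is living and takes 1/20.
Mateo is living and takes 1/10.
Fernando predeceased; the 1/10 allotted to Fernando's branch passes to Fernando's issue by representation.
The 1/10 is divided into 2 equal shares of 1/20 among Graciela, Soledad.
Graciela is living and takes 1/20.
Soledad predeceased; the 1/20 allotted to Soledad's branch passes to Soledad's issue by representation.
The 1/20 is divided into 2 equal shares of 1/40 among Elena, Hugo.
Elena predeceased; the 1/40 allotted to Elena's branch passes to Elena's issue by representation.
The 1/40 is divided into 2 equal shares of 1/80 among Teodoro, Octavio.
Teodoro is living and takes 1/80.
Octavio is living and takes 1/80.
Hugo is living and takes 1/40.
Beatriz is living and takes 1/10.

Beatriz 1/10; Graciela 1/20; Hugo 1/40; Lucia 3/5; Mateo 1/10; Octavio 1/80; Teodoro 1/80; Ursula 1/20; Yago 1/20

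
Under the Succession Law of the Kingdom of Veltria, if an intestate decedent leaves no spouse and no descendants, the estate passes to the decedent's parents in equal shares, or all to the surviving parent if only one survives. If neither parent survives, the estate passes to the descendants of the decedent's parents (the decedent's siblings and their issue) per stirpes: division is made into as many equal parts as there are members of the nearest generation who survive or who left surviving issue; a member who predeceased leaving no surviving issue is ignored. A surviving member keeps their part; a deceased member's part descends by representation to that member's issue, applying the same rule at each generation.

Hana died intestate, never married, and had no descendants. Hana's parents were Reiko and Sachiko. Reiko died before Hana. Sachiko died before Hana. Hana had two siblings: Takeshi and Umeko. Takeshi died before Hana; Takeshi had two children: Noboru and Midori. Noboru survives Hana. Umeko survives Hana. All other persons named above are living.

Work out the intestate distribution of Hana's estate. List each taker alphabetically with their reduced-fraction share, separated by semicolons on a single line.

Midori 1/4; Noboru 1/4; Umeko 1/2

Neither parent survives and there are no descendants, so the estate passes to Hana's siblings and their issue per stirpes.
The estate is divided into 2 equal shares of 1/2 among Takeshi, Umeko.
Takeshi predeceased; the 1/2 allotted to Takeshi's branch passes to Takeshi's issue by representation.
The 1/2 is divided into 2 equal shares of 1/4 among Noboru, Midori.
Noboru is living and takes 1/4.
Midori is living and takes 1/4.
Umeko is living and takes 1/2.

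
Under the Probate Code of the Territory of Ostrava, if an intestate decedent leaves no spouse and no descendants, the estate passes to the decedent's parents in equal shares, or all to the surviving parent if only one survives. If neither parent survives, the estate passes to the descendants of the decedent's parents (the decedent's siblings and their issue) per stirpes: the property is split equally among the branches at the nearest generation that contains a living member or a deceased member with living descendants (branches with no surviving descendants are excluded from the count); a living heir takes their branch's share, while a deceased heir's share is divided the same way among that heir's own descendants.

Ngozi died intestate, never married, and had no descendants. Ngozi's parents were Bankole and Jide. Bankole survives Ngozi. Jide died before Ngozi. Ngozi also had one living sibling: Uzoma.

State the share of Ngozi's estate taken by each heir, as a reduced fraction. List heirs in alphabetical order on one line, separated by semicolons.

Only one parent, Bankole, survives, so Bankole takes the entire estate. The siblings take nothing because a surviving parent has priority.

Bankole 1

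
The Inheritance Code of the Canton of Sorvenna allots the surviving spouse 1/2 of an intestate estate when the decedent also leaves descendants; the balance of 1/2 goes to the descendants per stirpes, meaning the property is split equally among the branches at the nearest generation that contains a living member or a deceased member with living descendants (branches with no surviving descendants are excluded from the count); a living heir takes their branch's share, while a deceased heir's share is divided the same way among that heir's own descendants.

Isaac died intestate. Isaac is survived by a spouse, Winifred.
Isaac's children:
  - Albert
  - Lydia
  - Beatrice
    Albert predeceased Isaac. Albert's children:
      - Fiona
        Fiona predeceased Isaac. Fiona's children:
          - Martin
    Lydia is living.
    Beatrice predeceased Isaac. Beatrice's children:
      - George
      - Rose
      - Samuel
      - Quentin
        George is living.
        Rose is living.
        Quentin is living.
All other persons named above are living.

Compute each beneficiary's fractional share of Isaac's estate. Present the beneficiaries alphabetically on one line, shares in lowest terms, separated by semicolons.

Winifred, as surviving spouse, takes 1/2.
The remaining 1/2 passes to Isaac's descendants per stirpes.
The 1/2 is divided into 3 equal shares of 1/6 among Albert, Lydia, Beatrice.
Albert predeceased; the 1/6 allotted to Albert's branch passes to Albert's issue by representation.
Fiona's line is the sole branch at this level, so the full 1/6 passes to Fiona's issue by representation.
Martin is the sole taker at this level and receives the full 1/6.
Lydia is living and takes 1/6.
Beatrice predeceased; the 1/6 allotted to Beatrice's branch passes to Beatrice's issue by representation.
The 1/6 is divided into 4 equal shares of 1/24 among George, Rose, Samuel, Quentin.
George is living and takes 1/24.
Rose is living and takes 1/24.
Samuel is living and takes 1/24.
Quentin is living and takes 1/24.

George 1/24; Lydia 1/6; Martin 1/6; Quentin 1/24; Rose 1/24; Samuel 1/24; Winifred 1/2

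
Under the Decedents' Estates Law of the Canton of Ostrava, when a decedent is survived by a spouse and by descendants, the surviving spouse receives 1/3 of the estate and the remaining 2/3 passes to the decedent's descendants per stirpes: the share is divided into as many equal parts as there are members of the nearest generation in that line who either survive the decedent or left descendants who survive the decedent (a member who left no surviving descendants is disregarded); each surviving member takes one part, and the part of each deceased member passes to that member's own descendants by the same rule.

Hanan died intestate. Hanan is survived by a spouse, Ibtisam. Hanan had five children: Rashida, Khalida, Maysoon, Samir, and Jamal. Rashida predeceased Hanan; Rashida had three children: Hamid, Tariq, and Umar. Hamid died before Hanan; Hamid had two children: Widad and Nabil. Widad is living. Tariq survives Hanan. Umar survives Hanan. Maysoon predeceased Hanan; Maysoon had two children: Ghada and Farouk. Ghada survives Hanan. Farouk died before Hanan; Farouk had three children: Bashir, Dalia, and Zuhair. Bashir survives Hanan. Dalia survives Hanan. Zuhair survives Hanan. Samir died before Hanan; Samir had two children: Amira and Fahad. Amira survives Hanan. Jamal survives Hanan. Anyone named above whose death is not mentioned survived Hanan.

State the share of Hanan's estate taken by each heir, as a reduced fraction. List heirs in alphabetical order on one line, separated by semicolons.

Ibtisam, as surviving spouse, takes 1/3.
The remaining 2/3 passes to Hanan's descendants per stirpes.
The 2/3 is divided into 5 equal shares of 2/15 among Rashida, Khalida, Maysoon, Samir, Jamal.
Rashida predeceased; the 2/15 allotted to Rashida's branch passes to Rashida's issue by representation.
The 2/15 is divided into 3 equal shares of 2/45 among Hamid, Tariq, Umar.
Hamid predeceased; the 2/45 allotted to Hamid's branch passes to Hamid's issue by representation.
The 2/45 is divided into 2 equal shares of 1/45 among Widad, Nabil.
Widad is living and takes 1/45.
Nabil is living and takes 1/45.
Tariq is living and takes 2/45.
Umar is living and takes 2/45.
Khalida is living and takes 2/15.
Maysoon predeceased; the 2/15 allotted to Maysoon's branch passes to Maysoon's issue by representation.
The 2/15 is divided into 2 equal shares of 1/15 among Ghada, Farouk.
Ghada is living and takes 1/15.
Farouk predeceased; the 1/15 allotted to Farouk's branch passes to Farouk's issue by representation.
The 1/15 is divided into 3 equal shares of 1/45 among Bashir, Dalia, Zuhair.
Bashir is living and takes 1/45.
Dalia is living and takes 1/45.
Zuhair is living and takes 1/45.
Samir predeceased; the 2/15 allotted to Samir's branch passes to Samir's issue by representation.
The 2/15 is divided into 2 equal shares of 1/15 among Amira, Fahad.
Amira is living and takes 1/15.
Fahad is living and takes 1/15.
Jamal is living and takes 2/15.

Amira 1/15; Bashir 1/45; Dalia 1/45; Fahad 1/15; Ghada 1/15; Ibtisam 1/3; Jamal 2/15; Khalida 2/15; Nabil 1/45; Tariq 2/45; Umar 2/45; Widad 1/45; Zuhair 1/45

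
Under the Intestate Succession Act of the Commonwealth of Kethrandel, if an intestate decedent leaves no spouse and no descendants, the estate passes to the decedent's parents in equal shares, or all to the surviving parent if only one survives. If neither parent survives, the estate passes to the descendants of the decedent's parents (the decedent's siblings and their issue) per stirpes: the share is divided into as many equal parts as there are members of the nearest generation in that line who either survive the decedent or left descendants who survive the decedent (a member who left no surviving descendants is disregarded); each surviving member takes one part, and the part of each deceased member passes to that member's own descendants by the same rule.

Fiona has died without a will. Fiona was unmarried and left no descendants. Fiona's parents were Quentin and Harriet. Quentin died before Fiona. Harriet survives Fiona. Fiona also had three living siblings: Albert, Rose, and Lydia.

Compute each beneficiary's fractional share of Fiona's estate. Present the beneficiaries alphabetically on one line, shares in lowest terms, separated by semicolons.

Only one parent, Harriet, survives, so Harriet takes the entire estate. The siblings take nothing because a surviving parent has priority.

Harriet 1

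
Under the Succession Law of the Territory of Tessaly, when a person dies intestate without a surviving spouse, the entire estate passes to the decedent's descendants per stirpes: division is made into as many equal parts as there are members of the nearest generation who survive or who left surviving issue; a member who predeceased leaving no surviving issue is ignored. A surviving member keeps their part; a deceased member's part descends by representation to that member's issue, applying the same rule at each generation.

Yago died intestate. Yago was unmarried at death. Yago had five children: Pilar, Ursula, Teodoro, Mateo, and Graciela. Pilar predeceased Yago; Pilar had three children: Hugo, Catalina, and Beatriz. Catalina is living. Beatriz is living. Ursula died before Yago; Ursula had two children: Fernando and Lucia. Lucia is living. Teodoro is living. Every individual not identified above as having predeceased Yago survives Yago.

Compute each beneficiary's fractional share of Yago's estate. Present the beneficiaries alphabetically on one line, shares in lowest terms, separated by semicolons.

There is no surviving spouse, so the entire estate passes to Yago's descendants per stirpes.
The estate is divided into 5 equal shares of 1/5 among Pilar, Ursula, Teodoro, Mateo, Graciela.
Pilar predeceased; the 1/5 allotted to Pilar's branch passes to Pilar's issue by representation.
The 1/5 is divided into 3 equal shares of 1/15 among Hugo, Catalina, Beatriz.
Hugo is living and takes 1/15.
Catalina is living and takes 1/15.
Beatriz is living and takes 1/15.
Ursula predeceased; the 1/5 allotted to Ursula's branch passes to Ursula's issue by representation.
The 1/5 is divided into 2 equal shares of 1/10 among Fernando, Lucia.
Fernando is living and takes 1/10.
Lucia is living and takes 1/10.
Teodoro is living and takes 1/5.
Mateo is living and takes 1/5.
Graciela is living and takes 1/5.

Beatriz 1/15; Catalina 1/15; Fernando 1/10; Graciela 1/5; Hugo 1/15; Lucia 1/10; Mateo 1/5; Teodoro 1/5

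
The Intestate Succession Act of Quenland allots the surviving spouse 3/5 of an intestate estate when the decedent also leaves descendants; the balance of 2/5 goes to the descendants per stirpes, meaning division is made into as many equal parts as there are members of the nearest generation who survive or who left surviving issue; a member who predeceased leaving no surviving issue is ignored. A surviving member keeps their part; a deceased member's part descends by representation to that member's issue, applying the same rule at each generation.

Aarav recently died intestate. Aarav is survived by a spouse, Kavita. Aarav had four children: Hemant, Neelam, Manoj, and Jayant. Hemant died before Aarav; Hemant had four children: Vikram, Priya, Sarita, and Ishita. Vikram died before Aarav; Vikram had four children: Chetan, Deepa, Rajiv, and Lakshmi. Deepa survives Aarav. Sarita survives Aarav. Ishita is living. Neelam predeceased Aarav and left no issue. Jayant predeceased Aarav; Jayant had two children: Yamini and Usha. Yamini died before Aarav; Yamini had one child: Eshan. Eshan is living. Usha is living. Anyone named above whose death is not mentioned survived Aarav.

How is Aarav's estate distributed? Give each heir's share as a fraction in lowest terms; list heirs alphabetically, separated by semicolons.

Kavita, as surviving spouse, takes 3/5.
The remaining 2/5 passes to Aarav's descendants per stirpes.
Neelam left no surviving issue, so that branch lapses and is disregarded.
The 2/5 is divided into 3 equal shares of 2/15 among Hemant, Manoj, Jayant.
Hemant predeceased; the 2/15 allotted to Hemant's branch passes to Hemant's issue by representation.
The 2/15 is divided into 4 equal shares of 1/30 among Vikram, Priya, Sarita, Ishita.
Vikram predeceased; the 1/30 allotted to Vikram's branch passes to Vikram's issue by representation.
The 1/30 is divided into 4 equal shares of 1/120 among Chetan, Deepa, Rajiv, Lakshmi.
Chetan is living and takes 1/120.
Deepa is living and takes 1/120.
Rajiv is living and takes 1/120.
Lakshmi is living and takes 1/120.
Priya is living and takes 1/30.
Sarita is living and takes 1/30.
Ishita is living and takes 1/30.
Manoj is living and takes 2/15.
Jayant predeceased; the 2/15 allotted to Jayant's branch passes to Jayant's issue by representation.
The 2/15 is divided into 2 equal shares of 1/15 among Yamini, Usha.
Yamini predeceased; the 1/15 allotted to Yamini's branch passes to Yamini's issue by representation.
Eshan is the sole taker at this level and receives the full 1/15.
Usha is living and takes 1/15.

Chetan 1/120; Deepa 1/120; Eshan 1/15; Ishita 1/30; Kavita 3/5; Lakshmi 1/120; Manoj 2/15; Priya 1/30; Rajiv 1/120; Sarita 1/30; Usha 1/15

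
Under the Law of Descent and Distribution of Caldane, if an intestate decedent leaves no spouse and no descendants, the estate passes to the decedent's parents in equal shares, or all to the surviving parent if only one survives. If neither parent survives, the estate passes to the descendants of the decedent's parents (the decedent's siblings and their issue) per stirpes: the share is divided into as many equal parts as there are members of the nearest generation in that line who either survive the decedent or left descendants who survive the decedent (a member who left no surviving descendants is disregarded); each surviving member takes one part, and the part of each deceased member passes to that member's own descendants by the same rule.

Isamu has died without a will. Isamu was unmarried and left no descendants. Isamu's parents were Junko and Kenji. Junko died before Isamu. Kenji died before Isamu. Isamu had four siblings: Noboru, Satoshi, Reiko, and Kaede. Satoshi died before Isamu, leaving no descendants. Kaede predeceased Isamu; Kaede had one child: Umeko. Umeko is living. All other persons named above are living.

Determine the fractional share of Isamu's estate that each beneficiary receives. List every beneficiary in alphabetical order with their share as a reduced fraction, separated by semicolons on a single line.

Neither parent survives and there are no descendants, so the estate passes to Isamu's siblings and their issue per stirpes.
Satoshi left no surviving issue, so that branch lapses and is disregarded.
The estate is divided into 3 equal shares of 1/3 among Noboru, Reiko, Kaede.
Noboru is living and takes 1/3.
Reiko is living and takes 1/3.
Kaede predeceased; the 1/3 allotted to Kaede's branch passes to Kaede's issue by representation.
Umeko is the sole taker at this level and receives the full 1/3.

Noboru 1/3; Reiko 1/3; Umeko 1/3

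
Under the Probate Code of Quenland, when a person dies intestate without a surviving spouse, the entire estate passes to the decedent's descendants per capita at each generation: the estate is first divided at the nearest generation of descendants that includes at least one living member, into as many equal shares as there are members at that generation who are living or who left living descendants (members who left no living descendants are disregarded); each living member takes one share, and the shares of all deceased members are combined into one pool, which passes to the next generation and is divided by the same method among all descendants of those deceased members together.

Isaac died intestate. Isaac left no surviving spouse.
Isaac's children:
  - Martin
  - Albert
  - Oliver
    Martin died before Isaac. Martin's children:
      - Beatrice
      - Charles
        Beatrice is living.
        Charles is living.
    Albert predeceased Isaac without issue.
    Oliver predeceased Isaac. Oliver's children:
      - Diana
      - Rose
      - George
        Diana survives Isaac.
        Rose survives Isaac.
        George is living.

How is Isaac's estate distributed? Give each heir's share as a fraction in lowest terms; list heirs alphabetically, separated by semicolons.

There is no surviving spouse, so the entire estate passes to Isaac's descendants per capita at each generation.
No one at generation 1 (Martin, Oliver) is living; moving to the next generation.
At generation 2 (Beatrice, Charles, Diana, Rose, George) there are 5 shares of (1)/5 = 1/5 each.
Living: Beatrice, Charles, Diana, Rose, and George — each takes 1/5.

Beatrice 1/5; Charles 1/5; Diana 1/5; George 1/5; Rose 1/5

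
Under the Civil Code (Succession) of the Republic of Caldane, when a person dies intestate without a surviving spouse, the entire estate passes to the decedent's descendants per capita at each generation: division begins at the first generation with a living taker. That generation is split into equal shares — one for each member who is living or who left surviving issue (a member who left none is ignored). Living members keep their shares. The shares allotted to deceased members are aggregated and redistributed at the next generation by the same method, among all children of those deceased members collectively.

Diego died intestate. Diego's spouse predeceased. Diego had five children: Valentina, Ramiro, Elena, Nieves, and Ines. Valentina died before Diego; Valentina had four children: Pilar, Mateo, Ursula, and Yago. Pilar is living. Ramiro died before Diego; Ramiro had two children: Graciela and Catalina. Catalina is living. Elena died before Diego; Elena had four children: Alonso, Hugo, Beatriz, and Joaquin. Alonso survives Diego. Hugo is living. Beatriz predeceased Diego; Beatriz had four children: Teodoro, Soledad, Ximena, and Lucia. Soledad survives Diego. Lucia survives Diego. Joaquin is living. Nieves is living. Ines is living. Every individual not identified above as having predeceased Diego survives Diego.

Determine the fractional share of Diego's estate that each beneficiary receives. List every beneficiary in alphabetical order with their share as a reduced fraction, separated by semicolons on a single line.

There is no surviving spouse, so the entire estate passes to Diego's descendants per capita at each generation.
At generation 1 (Valentina, Ramiro, Elena, Nieves, Ines) there are 5 shares of (1)/5 = 1/5 each.
Living: Nieves and Ines — each takes 1/5.
Deceased: Valentina, Ramiro, and Elena. Their combined 3/5 is pooled and carried to generation 2.
At generation 2 (Pilar, Mateo, Ursula, Yago, Graciela, Catalina, Alonso, Hugo, Beatriz, Joaquin) there are 10 shares of (3/5)/10 = 3/50 each.
Living: Pilar, Mateo, Ursula, Yago, Graciela, Catalina, Alonso, Hugo, and Joaquin — each takes 3/50.
Deceased: Beatriz. That 3/50 share is carried to generation 3.
At generation 3 (Teodoro, Soledad, Ximena, Lucia) there are 4 shares of (3/50)/4 = 3/200 each.
Living: Teodoro, Soledad, Ximena, and Lucia — each takes 3/200.

Alonso 3/50; Catalina 3/50; Graciela 3/50; Hugo 3/50; Ines 1/5; Joaquin 3/50; Lucia 3/200; Mateo 3/50; Nieves 1/5; Pilar 3/50; Soledad 3/200; Teodoro 3/200; Ursula 3/50; Ximena 3/200; Yago 3/50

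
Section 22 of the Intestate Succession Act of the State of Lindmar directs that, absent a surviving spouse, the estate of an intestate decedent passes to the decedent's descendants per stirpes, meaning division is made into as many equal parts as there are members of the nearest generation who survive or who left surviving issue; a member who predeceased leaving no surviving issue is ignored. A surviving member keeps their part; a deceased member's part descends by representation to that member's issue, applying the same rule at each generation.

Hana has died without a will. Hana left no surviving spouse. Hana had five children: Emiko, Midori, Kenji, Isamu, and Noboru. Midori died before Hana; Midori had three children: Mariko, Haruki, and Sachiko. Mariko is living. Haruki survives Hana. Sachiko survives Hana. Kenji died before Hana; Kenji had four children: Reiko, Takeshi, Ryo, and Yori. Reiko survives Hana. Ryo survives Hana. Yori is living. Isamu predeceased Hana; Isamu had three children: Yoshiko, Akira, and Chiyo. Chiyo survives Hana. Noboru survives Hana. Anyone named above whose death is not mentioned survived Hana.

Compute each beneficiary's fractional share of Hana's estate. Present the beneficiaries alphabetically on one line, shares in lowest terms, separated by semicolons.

There is no surviving spouse, so the entire estate passes to Hana's descendants per stirpes.
The estate is divided into 5 equal shares of 1/5 among Emiko, Midori, Kenji, Isamu, Noboru.
Emiko is living and takes 1/5.
Midori predeceased; the 1/5 allotted to Midori's branch passes to Midori's issue by representation.
The 1/5 is divided into 3 equal shares of 1/15 among Mariko, Haruki, Sachiko.
Mariko is living and takes 1/15.
Haruki is living and takes 1/15.
Sachiko is living and takes 1/15.
Kenji predeceased; the 1/5 allotted to Kenji's branch passes to Kenji's issue by representation.
The 1/5 is divided into 4 equal shares of 1/20 among Reiko, Takeshi, Ryo, Yori.
Reiko is living and takes 1/20.
Takeshi is living and takes 1/20.
Ryo is living and takes 1/20.
Yori is living and takes 1/20.
Isamu predeceased; the 1/5 allotted to Isamu's branch passes to Isamu's issue by representation.
The 1/5 is divided into 3 equal shares of 1/15 among Yoshiko, Akira, Chiyo.
Yoshiko is living and takes 1/15.
Akira is living and takes 1/15.
Chiyo is living and takes 1/15.
Noboru is living and takes 1/5.

Akira 1/15; Chiyo 1/15; Emiko 1/5; Haruki 1/15; Mariko 1/15; Noboru 1/5; Reiko 1/20; Ryo 1/20; Sachiko 1/15; Takeshi 1/20; Yori 1/20; Yoshiko 1/15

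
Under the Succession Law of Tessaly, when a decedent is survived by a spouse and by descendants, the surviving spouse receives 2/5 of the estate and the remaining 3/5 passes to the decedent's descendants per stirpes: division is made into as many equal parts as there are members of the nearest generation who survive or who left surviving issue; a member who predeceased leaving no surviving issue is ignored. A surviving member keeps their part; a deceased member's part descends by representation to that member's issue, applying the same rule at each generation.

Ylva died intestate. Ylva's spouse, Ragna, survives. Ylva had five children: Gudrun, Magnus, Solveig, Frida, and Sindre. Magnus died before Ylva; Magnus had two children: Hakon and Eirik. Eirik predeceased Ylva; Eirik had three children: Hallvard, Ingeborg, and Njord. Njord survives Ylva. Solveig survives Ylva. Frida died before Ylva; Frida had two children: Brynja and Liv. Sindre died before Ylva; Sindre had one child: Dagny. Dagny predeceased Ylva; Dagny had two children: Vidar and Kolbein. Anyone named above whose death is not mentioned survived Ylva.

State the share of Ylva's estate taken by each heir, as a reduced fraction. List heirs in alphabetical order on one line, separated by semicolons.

Ragna, as surviving spouse, takes 2/5.
The remaining 3/5 passes to Ylva's descendants per stirpes.
The 3/5 is divided into 5 equal shares of 3/25 among Gudrun, Magnus, Solveig, Frida, Sindre.
Gudrun is living and takes 3/25.
Magnus predeceased; the 3/25 allotted to Magnus's branch passes to Magnus's issue by representation.
The 3/25 is divided into 2 equal shares of 3/50 among Hakon, Eirik.
Hakon is living and takes 3/50.
Eirik predeceased; the 3/50 allotted to Eirik's branch passes to Eirik's issue by representation.
The 3/50 is divided into 3 equal shares of 1/50 among Hallvard, Ingeborg, Njord.
Hallvard is living and takes 1/50.
Ingeborg is living and takes 1/50.
Njord is living and takes 1/50.
Solveig is living and takes 3/25.
Frida predeceased; the 3/25 allotted to Frida's branch passes to Frida's issue by representation.
The 3/25 is divided into 2 equal shares of 3/50 among Brynja, Liv.
Brynja is living and takes 3/50.
Liv is living and takes 3/50.
Sindre predeceased; the 3/25 allotted to Sindre's branch passes to Sindre's issue by representation.
Dagny's line is the sole branch at this level, so the full 3/25 passes to Dagny's issue by representation.
The 3/25 is divided into 2 equal shares of 3/50 among Vidar, Kolbein.
Vidar is living and takes 3/50.
Kolbein is living and takes 3/50.

Brynja 3/50; Gudrun 3/25; Hakon 3/50; Hallvard 1/50; Ingeborg 1/50; Kolbein 3/50; Liv 3/50; Njord 1/50; Ragna 2/5; Solveig 3/25; Vidar 3/50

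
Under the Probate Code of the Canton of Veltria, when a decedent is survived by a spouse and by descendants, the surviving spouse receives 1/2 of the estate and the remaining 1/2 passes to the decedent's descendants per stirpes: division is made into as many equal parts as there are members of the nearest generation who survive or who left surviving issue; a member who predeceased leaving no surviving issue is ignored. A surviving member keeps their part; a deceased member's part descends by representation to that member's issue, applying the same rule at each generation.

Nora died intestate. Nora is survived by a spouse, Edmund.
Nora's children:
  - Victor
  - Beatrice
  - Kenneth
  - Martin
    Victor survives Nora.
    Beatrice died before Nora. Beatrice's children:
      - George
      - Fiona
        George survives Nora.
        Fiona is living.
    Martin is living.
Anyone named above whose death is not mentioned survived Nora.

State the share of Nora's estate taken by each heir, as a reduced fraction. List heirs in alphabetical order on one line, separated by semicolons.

Edmund, as surviving spouse, takes 1/2.
The remaining 1/2 passes to Nora's descendants per stirpes.
The 1/2 is divided into 4 equal shares of 1/8 among Victor, Beatrice, Kenneth, Martin.
Victor is living and takes 1/8.
Beatrice predeceased; the 1/8 allotted to Beatrice's branch passes to Beatrice's issue by representation.
The 1/8 is divided into 2 equal shares of 1/16 among George, Fiona.
George is living and takes 1/16.
Fiona is living and takes 1/16.
Kenneth is living and takes 1/8.
Martin is living and takes 1/8.

Edmund 1/2; Fiona 1/16; George 1/16; Kenneth 1/8; Martin 1/8; Victor 1/8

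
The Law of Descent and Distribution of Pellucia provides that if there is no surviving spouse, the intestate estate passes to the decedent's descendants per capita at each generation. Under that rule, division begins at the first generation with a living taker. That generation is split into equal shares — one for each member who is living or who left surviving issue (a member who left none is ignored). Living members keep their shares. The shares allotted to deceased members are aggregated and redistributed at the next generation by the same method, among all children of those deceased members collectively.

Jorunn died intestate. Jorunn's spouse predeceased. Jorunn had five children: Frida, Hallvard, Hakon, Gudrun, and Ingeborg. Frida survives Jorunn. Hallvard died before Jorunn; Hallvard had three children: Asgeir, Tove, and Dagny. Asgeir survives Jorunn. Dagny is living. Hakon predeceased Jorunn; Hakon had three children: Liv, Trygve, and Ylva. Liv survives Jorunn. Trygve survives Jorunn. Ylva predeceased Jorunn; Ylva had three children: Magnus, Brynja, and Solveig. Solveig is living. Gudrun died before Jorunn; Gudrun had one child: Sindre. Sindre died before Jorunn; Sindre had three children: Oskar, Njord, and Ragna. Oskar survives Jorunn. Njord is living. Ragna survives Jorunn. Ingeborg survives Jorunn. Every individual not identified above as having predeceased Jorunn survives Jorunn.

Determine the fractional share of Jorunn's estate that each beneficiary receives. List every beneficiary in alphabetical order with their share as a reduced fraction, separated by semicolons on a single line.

There is no surviving spouse, so the entire estate passes to Jorunn's descendants per capita at each generation.
At generation 1 (Frida, Hallvard, Hakon, Gudrun, Ingeborg) there are 5 shares of (1)/5 = 1/5 each.
Living: Frida and Ingeborg — each takes 1/5.
Deceased: Hallvard, Hakon, and Gudrun. Their combined 3/5 is pooled and carried to generation 2.
At generation 2 (Asgeir, Tove, Dagny, Liv, Trygve, Ylva, Sindre) there are 7 shares of (3/5)/7 = 3/35 each.
Living: Asgeir, Tove, Dagny, Liv, and Trygve — each takes 3/35.
Deceased: Ylva and Sindre. Their combined 6/35 is pooled and carried to generation 3.
At generation 3 (Magnus, Brynja, Solveig, Oskar, Njord, Ragna) there are 6 shares of (6/35)/6 = 1/35 each.
Living: Magnus, Brynja, Solveig, Oskar, Njord, and Ragna — each takes 1/35.

Asgeir 3/35; Brynja 1/35; Dagny 3/35; Frida 1/5; Ingeborg 1/5; Liv 3/35; Magnus 1/35; Njord 1/35; Oskar 1/35; Ragna 1/35; Solveig 1/35; Tove 3/35; Trygve 3/35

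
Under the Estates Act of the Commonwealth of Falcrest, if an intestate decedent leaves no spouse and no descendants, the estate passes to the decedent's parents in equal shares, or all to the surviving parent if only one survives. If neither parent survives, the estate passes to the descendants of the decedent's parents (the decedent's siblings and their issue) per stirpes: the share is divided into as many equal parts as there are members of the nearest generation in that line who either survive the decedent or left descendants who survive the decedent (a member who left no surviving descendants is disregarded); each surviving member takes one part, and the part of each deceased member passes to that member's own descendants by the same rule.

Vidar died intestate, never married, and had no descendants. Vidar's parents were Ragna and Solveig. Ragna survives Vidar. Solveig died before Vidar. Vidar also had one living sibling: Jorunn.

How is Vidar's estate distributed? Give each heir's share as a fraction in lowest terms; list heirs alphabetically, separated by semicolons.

Only one parent, Ragna, survives, so Ragna takes the entire estate. The siblings take nothing because a surviving parent has priority.

Ragna 1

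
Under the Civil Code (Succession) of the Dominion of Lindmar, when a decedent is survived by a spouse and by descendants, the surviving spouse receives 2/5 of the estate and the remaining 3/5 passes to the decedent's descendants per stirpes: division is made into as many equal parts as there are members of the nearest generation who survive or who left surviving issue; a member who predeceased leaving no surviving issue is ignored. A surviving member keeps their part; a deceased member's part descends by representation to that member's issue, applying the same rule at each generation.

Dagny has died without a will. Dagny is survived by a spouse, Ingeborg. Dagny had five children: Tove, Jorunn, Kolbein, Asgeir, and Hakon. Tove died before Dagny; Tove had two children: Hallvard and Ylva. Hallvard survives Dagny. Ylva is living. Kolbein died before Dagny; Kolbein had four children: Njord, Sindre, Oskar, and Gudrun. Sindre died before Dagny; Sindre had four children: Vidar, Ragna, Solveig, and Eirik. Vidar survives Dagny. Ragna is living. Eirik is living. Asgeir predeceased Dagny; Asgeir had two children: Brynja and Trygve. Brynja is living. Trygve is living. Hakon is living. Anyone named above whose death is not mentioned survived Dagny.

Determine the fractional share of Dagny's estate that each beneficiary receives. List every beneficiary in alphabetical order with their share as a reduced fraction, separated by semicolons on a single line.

Brynja 3/50; Eirik 3/400; Gudrun 3/100; Hakon 3/25; Hallvard 3/50; Ingeborg 2/5; Jorunn 3/25; Njord 3/100; Oskar 3/100; Ragna 3/400; Solveig 3/400; Trygve 3/50; Vidar 3/400; Ylva 3/50

Ingeborg, as surviving spouse, takes 2/5.
The remaining 3/5 passes to Dagny's descendants per stirpes.
The 3/5 is divided into 5 equal shares of 3/25 among Tove, Jorunn, Kolbein, Asgeir, Hakon.
Tove predeceased; the 3/25 allotted to Tove's branch passes to Tove's issue by representation.
The 3/25 is divided into 2 equal shares of 3/50 among Hallvard, Ylva.
Hallvard is living and takes 3/50.
Ylva is living and takes 3/50.
Jorunn is living and takes 3/25.
Kolbein predeceased; the 3/25 allotted to Kolbein's branch passes to Kolbein's issue by representation.
The 3/25 is divided into 4 equal shares of 3/100 among Njord, Sindre, Oskar, Gudrun.
Njord is living and takes 3/100.
Sindre predeceased; the 3/100 allotted to Sindre's branch passes to Sindre's issue by representation.
The 3/100 is divided into 4 equal shares of 3/400 among Vidar, Ragna, Solveig, Eirik.
Vidar is living and takes 3/400.
Ragna is living and takes 3/400.
Solveig is living and takes 3/400.
Eirik is living and takes 3/400.
Oskar is living and takes 3/100.
Gudrun is living and takes 3/100.
Asgeir predeceased; the 3/25 allotted to Asgeir's branch passes to Asgeir's issue by representation.
The 3/25 is divided into 2 equal shares of 3/50 among Brynja, Trygve.
Brynja is living and takes 3/50.
Trygve is living and takes 3/50.
Hakon is living and takes 3/25.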